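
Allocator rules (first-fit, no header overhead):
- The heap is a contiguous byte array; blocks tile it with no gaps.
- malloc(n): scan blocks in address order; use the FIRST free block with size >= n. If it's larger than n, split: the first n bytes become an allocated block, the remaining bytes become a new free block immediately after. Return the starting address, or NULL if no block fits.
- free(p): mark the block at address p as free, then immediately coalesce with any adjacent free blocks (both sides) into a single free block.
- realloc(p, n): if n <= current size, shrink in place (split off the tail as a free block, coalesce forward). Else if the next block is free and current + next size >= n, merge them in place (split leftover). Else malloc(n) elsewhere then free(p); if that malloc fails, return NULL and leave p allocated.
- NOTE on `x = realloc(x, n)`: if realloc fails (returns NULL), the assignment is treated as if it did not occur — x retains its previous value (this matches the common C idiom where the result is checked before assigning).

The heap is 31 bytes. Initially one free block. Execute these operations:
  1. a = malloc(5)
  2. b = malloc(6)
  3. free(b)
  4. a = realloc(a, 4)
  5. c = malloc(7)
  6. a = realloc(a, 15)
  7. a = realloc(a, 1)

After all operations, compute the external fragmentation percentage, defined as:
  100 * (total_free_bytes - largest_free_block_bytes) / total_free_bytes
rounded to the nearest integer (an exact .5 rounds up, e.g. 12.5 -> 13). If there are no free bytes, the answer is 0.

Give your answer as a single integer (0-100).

Op 1: a = malloc(5) -> a = 0; heap: [0-4 ALLOC][5-30 FREE]
Op 2: b = malloc(6) -> b = 5; heap: [0-4 ALLOC][5-10 ALLOC][11-30 FREE]
Op 3: free(b) -> (freed b); heap: [0-4 ALLOC][5-30 FREE]
Op 4: a = realloc(a, 4) -> a = 0; heap: [0-3 ALLOC][4-30 FREE]
Op 5: c = malloc(7) -> c = 4; heap: [0-3 ALLOC][4-10 ALLOC][11-30 FREE]
Op 6: a = realloc(a, 15) -> a = 11; heap: [0-3 FREE][4-10 ALLOC][11-25 ALLOC][26-30 FREE]
Op 7: a = realloc(a, 1) -> a = 11; heap: [0-3 FREE][4-10 ALLOC][11-11 ALLOC][12-30 FREE]
Free blocks: [4 19] total_free=23 largest=19 -> 100*(23-19)/23 = 400/23 ≈ 17.391 -> rounds to 17

Answer: 17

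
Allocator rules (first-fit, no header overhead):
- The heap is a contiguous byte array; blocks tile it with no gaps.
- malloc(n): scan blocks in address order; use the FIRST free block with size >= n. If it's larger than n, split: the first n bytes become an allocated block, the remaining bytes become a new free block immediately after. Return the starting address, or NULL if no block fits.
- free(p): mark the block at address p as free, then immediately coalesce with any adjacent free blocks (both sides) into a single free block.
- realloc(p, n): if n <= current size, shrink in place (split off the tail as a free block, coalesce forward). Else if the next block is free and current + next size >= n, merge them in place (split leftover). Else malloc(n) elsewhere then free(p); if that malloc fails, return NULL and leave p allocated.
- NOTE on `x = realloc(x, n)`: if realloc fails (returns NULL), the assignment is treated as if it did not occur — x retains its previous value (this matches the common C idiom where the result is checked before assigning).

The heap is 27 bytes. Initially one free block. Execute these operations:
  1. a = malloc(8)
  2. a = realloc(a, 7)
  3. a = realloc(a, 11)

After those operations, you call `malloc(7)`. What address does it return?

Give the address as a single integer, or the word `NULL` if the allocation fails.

Answer: 11

Derivation:
Op 1: a = malloc(8) -> a = 0; heap: [0-7 ALLOC][8-26 FREE]
Op 2: a = realloc(a, 7) -> a = 0; heap: [0-6 ALLOC][7-26 FREE]
Op 3: a = realloc(a, 11) -> a = 0; heap: [0-10 ALLOC][11-26 FREE]
malloc(7): first-fit scan over [0-10 ALLOC][11-26 FREE] -> 11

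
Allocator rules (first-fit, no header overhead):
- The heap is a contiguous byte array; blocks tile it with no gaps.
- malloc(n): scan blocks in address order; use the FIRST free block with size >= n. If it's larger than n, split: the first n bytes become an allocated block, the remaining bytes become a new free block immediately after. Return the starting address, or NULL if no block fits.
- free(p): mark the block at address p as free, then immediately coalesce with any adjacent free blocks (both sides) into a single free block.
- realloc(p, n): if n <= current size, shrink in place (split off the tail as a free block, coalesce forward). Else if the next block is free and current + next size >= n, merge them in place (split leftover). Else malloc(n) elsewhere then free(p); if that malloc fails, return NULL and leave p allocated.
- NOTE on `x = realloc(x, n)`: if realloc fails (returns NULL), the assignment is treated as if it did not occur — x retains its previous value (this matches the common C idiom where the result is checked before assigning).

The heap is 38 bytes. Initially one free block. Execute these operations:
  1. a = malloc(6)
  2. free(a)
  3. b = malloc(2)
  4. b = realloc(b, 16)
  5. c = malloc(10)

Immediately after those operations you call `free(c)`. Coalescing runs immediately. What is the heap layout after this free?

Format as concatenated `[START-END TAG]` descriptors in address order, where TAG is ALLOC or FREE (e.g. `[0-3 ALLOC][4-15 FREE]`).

Answer: [0-15 ALLOC][16-37 FREE]

Derivation:
Op 1: a = malloc(6) -> a = 0; heap: [0-5 ALLOC][6-37 FREE]
Op 2: free(a) -> (freed a); heap: [0-37 FREE]
Op 3: b = malloc(2) -> b = 0; heap: [0-1 ALLOC][2-37 FREE]
Op 4: b = realloc(b, 16) -> b = 0; heap: [0-15 ALLOC][16-37 FREE]
Op 5: c = malloc(10) -> c = 16; heap: [0-15 ALLOC][16-25 ALLOC][26-37 FREE]
free(c): c = 16 -> block [16-25 ALLOC]; mark free, coalesce with adjacent free neighbors -> [0-15 ALLOC][16-37 FREE]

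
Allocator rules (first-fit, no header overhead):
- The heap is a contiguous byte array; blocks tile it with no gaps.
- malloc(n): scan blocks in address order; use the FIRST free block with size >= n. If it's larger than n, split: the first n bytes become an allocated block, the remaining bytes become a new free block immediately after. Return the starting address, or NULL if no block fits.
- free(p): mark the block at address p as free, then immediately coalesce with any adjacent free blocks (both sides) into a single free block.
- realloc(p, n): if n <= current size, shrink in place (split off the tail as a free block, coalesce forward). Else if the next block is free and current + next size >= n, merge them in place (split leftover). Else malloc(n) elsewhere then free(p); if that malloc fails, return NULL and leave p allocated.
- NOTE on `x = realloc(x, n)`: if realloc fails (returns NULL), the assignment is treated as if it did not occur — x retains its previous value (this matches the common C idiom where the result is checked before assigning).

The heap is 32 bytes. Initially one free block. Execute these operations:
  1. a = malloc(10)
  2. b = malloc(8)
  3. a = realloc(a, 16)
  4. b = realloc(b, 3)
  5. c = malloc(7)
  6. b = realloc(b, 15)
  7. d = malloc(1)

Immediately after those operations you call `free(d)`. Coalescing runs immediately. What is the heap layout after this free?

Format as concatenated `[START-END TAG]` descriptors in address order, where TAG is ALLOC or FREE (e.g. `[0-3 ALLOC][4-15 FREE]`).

Answer: [0-9 ALLOC][10-12 ALLOC][13-19 ALLOC][20-31 FREE]

Derivation:
Op 1: a = malloc(10) -> a = 0; heap: [0-9 ALLOC][10-31 FREE]
Op 2: b = malloc(8) -> b = 10; heap: [0-9 ALLOC][10-17 ALLOC][18-31 FREE]
Op 3: a = realloc(a, 16) -> NULL (a unchanged); heap: [0-9 ALLOC][10-17 ALLOC][18-31 FREE]
Op 4: b = realloc(b, 3) -> b = 10; heap: [0-9 ALLOC][10-12 ALLOC][13-31 FREE]
Op 5: c = malloc(7) -> c = 13; heap: [0-9 ALLOC][10-12 ALLOC][13-19 ALLOC][20-31 FREE]
Op 6: b = realloc(b, 15) -> NULL (b unchanged); heap: [0-9 ALLOC][10-12 ALLOC][13-19 ALLOC][20-31 FREE]
Op 7: d = malloc(1) -> d = 20; heap: [0-9 ALLOC][10-12 ALLOC][13-19 ALLOC][20-20 ALLOC][21-31 FREE]
free(d): d = 20 -> block [20-20 ALLOC]; mark free, coalesce with adjacent free neighbors -> [0-9 ALLOC][10-12 ALLOC][13-19 ALLOC][20-31 FREE]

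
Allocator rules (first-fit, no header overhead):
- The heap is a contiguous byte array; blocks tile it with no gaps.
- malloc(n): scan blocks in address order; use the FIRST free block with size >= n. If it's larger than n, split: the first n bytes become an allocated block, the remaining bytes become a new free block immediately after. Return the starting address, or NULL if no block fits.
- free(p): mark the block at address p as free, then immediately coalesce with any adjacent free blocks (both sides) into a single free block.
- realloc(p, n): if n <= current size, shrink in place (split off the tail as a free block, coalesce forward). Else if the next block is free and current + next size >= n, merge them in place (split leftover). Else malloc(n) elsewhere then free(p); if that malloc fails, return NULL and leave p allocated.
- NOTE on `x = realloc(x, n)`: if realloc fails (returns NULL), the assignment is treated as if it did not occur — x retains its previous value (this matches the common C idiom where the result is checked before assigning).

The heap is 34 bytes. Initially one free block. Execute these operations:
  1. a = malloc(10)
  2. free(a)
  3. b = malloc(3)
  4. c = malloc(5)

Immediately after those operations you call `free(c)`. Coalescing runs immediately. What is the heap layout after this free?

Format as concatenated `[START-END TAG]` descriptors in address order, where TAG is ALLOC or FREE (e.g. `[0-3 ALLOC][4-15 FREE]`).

Op 1: a = malloc(10) -> a = 0; heap: [0-9 ALLOC][10-33 FREE]
Op 2: free(a) -> (freed a); heap: [0-33 FREE]
Op 3: b = malloc(3) -> b = 0; heap: [0-2 ALLOC][3-33 FREE]
Op 4: c = malloc(5) -> c = 3; heap: [0-2 ALLOC][3-7 ALLOC][8-33 FREE]
free(c): c = 3 -> block [3-7 ALLOC]; mark free, coalesce with adjacent free neighbors -> [0-2 ALLOC][3-33 FREE]

Answer: [0-2 ALLOC][3-33 FREE]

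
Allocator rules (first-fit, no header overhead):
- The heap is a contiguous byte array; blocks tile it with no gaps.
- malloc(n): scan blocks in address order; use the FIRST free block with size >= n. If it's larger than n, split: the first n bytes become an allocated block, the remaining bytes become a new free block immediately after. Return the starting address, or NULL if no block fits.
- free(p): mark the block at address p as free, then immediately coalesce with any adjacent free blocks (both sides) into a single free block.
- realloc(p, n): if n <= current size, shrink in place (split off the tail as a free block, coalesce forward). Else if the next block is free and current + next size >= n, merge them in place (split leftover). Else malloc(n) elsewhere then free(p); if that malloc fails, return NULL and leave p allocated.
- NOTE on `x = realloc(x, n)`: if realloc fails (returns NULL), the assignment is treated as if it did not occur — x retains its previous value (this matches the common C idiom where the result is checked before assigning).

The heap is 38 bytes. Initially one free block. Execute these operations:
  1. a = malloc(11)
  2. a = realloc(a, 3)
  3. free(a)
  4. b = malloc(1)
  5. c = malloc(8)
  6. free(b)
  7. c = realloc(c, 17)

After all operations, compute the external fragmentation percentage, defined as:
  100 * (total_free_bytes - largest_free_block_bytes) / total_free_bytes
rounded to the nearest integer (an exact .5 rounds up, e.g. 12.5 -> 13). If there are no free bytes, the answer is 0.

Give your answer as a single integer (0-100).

Answer: 5

Derivation:
Op 1: a = malloc(11) -> a = 0; heap: [0-10 ALLOC][11-37 FREE]
Op 2: a = realloc(a, 3) -> a = 0; heap: [0-2 ALLOC][3-37 FREE]
Op 3: free(a) -> (freed a); heap: [0-37 FREE]
Op 4: b = malloc(1) -> b = 0; heap: [0-0 ALLOC][1-37 FREE]
Op 5: c = malloc(8) -> c = 1; heap: [0-0 ALLOC][1-8 ALLOC][9-37 FREE]
Op 6: free(b) -> (freed b); heap: [0-0 FREE][1-8 ALLOC][9-37 FREE]
Op 7: c = realloc(c, 17) -> c = 1; heap: [0-0 FREE][1-17 ALLOC][18-37 FREE]
Free blocks: [1 20] total_free=21 largest=20 -> 100*(21-20)/21 = 100/21 ≈ 4.762 -> rounds to 5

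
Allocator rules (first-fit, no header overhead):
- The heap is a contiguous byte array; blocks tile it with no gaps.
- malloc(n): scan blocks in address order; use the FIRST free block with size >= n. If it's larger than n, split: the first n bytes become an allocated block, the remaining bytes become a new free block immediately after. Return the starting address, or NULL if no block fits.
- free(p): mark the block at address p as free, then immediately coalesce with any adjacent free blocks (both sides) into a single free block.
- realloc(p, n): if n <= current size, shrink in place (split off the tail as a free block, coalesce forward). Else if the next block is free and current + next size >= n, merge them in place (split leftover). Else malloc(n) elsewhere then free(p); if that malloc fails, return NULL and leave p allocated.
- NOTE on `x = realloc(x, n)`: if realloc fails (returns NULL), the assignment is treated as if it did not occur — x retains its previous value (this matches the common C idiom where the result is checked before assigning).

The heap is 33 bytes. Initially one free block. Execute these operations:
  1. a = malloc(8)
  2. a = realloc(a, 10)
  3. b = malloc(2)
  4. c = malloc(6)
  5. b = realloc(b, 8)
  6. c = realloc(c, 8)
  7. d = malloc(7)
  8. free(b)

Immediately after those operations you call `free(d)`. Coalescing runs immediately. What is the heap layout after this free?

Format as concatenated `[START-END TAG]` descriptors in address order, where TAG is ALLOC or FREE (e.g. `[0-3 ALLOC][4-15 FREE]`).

Op 1: a = malloc(8) -> a = 0; heap: [0-7 ALLOC][8-32 FREE]
Op 2: a = realloc(a, 10) -> a = 0; heap: [0-9 ALLOC][10-32 FREE]
Op 3: b = malloc(2) -> b = 10; heap: [0-9 ALLOC][10-11 ALLOC][12-32 FREE]
Op 4: c = malloc(6) -> c = 12; heap: [0-9 ALLOC][10-11 ALLOC][12-17 ALLOC][18-32 FREE]
Op 5: b = realloc(b, 8) -> b = 18; heap: [0-9 ALLOC][10-11 FREE][12-17 ALLOC][18-25 ALLOC][26-32 FREE]
Op 6: c = realloc(c, 8) -> NULL (c unchanged); heap: [0-9 ALLOC][10-11 FREE][12-17 ALLOC][18-25 ALLOC][26-32 FREE]
Op 7: d = malloc(7) -> d = 26; heap: [0-9 ALLOC][10-11 FREE][12-17 ALLOC][18-25 ALLOC][26-32 ALLOC]
Op 8: free(b) -> (freed b); heap: [0-9 ALLOC][10-11 FREE][12-17 ALLOC][18-25 FREE][26-32 ALLOC]
free(d): d = 26 -> block [26-32 ALLOC]; mark free, coalesce with adjacent free neighbors -> [0-9 ALLOC][10-11 FREE][12-17 ALLOC][18-32 FREE]

Answer: [0-9 ALLOC][10-11 FREE][12-17 ALLOC][18-32 FREE]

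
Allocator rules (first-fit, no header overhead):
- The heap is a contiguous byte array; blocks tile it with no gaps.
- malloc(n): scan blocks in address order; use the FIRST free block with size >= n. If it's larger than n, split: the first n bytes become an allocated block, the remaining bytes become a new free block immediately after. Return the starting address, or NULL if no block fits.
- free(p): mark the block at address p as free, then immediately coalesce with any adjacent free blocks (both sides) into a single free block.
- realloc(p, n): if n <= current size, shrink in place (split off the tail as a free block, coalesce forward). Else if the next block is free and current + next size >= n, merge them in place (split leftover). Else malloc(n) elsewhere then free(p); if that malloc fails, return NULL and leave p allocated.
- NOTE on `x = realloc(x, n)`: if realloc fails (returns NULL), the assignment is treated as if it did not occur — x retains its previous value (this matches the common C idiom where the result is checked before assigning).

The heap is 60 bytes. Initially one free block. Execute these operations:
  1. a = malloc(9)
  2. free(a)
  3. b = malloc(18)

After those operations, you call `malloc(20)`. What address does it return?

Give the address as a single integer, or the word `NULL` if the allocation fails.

Answer: 18

Derivation:
Op 1: a = malloc(9) -> a = 0; heap: [0-8 ALLOC][9-59 FREE]
Op 2: free(a) -> (freed a); heap: [0-59 FREE]
Op 3: b = malloc(18) -> b = 0; heap: [0-17 ALLOC][18-59 FREE]
malloc(20): first-fit scan over [0-17 ALLOC][18-59 FREE] -> 18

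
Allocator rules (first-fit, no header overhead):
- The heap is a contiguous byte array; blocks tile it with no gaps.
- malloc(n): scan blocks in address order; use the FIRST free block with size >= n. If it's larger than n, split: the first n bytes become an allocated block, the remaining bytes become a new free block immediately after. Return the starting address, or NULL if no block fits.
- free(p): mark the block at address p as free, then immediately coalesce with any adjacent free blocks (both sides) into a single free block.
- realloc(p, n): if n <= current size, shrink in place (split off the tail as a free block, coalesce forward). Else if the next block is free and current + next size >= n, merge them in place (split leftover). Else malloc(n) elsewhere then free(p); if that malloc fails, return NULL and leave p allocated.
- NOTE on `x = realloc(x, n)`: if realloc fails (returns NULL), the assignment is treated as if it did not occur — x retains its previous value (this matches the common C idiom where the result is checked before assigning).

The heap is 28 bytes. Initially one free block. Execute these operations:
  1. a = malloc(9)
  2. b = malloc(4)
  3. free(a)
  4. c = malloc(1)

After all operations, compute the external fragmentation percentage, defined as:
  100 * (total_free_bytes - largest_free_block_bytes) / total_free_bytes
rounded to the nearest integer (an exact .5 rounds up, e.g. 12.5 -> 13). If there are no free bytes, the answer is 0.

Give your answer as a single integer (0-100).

Op 1: a = malloc(9) -> a = 0; heap: [0-8 ALLOC][9-27 FREE]
Op 2: b = malloc(4) -> b = 9; heap: [0-8 ALLOC][9-12 ALLOC][13-27 FREE]
Op 3: free(a) -> (freed a); heap: [0-8 FREE][9-12 ALLOC][13-27 FREE]
Op 4: c = malloc(1) -> c = 0; heap: [0-0 ALLOC][1-8 FREE][9-12 ALLOC][13-27 FREE]
Free blocks: [8 15] total_free=23 largest=15 -> 100*(23-15)/23 = 800/23 ≈ 34.783 -> rounds to 35

Answer: 35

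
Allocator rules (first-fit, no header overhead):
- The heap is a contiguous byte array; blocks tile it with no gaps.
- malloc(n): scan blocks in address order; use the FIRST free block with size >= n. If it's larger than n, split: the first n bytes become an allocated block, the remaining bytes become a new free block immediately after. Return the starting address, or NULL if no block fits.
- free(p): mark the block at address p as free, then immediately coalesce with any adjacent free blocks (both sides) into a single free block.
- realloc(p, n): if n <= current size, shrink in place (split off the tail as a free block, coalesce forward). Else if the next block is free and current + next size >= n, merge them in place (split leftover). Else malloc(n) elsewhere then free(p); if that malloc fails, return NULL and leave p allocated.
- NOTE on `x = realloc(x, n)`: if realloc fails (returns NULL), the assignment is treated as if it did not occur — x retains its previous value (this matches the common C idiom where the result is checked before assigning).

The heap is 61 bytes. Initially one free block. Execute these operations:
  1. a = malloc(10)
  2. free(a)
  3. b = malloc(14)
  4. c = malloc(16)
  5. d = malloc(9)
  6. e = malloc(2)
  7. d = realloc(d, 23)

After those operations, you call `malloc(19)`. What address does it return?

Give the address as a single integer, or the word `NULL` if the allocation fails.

Answer: 41

Derivation:
Op 1: a = malloc(10) -> a = 0; heap: [0-9 ALLOC][10-60 FREE]
Op 2: free(a) -> (freed a); heap: [0-60 FREE]
Op 3: b = malloc(14) -> b = 0; heap: [0-13 ALLOC][14-60 FREE]
Op 4: c = malloc(16) -> c = 14; heap: [0-13 ALLOC][14-29 ALLOC][30-60 FREE]
Op 5: d = malloc(9) -> d = 30; heap: [0-13 ALLOC][14-29 ALLOC][30-38 ALLOC][39-60 FREE]
Op 6: e = malloc(2) -> e = 39; heap: [0-13 ALLOC][14-29 ALLOC][30-38 ALLOC][39-40 ALLOC][41-60 FREE]
Op 7: d = realloc(d, 23) -> NULL (d unchanged); heap: [0-13 ALLOC][14-29 ALLOC][30-38 ALLOC][39-40 ALLOC][41-60 FREE]
malloc(19): first-fit scan over [0-13 ALLOC][14-29 ALLOC][30-38 ALLOC][39-40 ALLOC][41-60 FREE] -> 41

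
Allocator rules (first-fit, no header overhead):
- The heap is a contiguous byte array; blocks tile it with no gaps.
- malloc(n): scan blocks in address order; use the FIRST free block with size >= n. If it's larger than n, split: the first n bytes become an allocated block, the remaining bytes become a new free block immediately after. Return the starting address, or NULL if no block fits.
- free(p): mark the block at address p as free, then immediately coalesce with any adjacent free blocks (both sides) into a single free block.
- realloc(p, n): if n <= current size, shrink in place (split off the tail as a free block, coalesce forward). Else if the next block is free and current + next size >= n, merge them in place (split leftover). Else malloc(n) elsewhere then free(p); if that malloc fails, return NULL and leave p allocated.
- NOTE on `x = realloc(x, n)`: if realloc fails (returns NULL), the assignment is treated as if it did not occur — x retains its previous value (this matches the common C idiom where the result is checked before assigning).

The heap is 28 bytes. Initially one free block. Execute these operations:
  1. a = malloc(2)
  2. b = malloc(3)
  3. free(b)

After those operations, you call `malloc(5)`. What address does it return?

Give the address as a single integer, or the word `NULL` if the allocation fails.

Answer: 2

Derivation:
Op 1: a = malloc(2) -> a = 0; heap: [0-1 ALLOC][2-27 FREE]
Op 2: b = malloc(3) -> b = 2; heap: [0-1 ALLOC][2-4 ALLOC][5-27 FREE]
Op 3: free(b) -> (freed b); heap: [0-1 ALLOC][2-27 FREE]
malloc(5): first-fit scan over [0-1 ALLOC][2-27 FREE] -> 2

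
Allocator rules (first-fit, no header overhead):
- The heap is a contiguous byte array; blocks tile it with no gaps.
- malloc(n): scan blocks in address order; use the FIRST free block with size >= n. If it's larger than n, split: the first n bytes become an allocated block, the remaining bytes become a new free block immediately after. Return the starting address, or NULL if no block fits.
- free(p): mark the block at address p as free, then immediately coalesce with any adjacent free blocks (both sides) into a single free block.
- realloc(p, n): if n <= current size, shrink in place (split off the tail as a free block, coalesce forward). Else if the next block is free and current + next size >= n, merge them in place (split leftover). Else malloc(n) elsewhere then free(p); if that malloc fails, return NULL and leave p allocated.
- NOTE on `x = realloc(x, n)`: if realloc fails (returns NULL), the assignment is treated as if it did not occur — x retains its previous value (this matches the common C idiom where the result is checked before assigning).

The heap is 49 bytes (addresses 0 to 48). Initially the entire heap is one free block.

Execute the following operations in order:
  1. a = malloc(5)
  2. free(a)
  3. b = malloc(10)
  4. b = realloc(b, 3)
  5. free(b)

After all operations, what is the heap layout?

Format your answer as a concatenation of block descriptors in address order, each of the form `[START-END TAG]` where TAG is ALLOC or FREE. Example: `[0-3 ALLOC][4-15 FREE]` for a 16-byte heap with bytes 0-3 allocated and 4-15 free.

Answer: [0-48 FREE]

Derivation:
Op 1: a = malloc(5) -> a = 0; heap: [0-4 ALLOC][5-48 FREE]
Op 2: free(a) -> (freed a); heap: [0-48 FREE]
Op 3: b = malloc(10) -> b = 0; heap: [0-9 ALLOC][10-48 FREE]
Op 4: b = realloc(b, 3) -> b = 0; heap: [0-2 ALLOC][3-48 FREE]
Op 5: free(b) -> (freed b); heap: [0-48 FREE]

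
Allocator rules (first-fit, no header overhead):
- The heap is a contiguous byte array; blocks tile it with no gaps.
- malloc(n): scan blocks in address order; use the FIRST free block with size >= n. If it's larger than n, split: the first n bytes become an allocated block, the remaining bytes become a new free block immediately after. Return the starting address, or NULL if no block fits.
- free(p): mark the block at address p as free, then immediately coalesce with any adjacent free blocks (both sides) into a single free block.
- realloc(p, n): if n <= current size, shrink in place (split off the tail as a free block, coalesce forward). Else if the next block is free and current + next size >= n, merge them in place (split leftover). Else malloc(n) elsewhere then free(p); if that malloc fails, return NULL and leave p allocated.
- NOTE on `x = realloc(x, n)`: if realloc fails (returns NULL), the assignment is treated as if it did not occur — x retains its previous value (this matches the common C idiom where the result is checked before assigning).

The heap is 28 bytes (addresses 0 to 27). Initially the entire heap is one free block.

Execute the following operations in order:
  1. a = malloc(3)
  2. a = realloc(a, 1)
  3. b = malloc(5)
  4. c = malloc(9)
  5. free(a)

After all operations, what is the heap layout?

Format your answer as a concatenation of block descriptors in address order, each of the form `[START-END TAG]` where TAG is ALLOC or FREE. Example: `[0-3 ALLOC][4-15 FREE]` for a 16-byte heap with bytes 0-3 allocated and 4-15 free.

Op 1: a = malloc(3) -> a = 0; heap: [0-2 ALLOC][3-27 FREE]
Op 2: a = realloc(a, 1) -> a = 0; heap: [0-0 ALLOC][1-27 FREE]
Op 3: b = malloc(5) -> b = 1; heap: [0-0 ALLOC][1-5 ALLOC][6-27 FREE]
Op 4: c = malloc(9) -> c = 6; heap: [0-0 ALLOC][1-5 ALLOC][6-14 ALLOC][15-27 FREE]
Op 5: free(a) -> (freed a); heap: [0-0 FREE][1-5 ALLOC][6-14 ALLOC][15-27 FREE]

Answer: [0-0 FREE][1-5 ALLOC][6-14 ALLOC][15-27 FREE]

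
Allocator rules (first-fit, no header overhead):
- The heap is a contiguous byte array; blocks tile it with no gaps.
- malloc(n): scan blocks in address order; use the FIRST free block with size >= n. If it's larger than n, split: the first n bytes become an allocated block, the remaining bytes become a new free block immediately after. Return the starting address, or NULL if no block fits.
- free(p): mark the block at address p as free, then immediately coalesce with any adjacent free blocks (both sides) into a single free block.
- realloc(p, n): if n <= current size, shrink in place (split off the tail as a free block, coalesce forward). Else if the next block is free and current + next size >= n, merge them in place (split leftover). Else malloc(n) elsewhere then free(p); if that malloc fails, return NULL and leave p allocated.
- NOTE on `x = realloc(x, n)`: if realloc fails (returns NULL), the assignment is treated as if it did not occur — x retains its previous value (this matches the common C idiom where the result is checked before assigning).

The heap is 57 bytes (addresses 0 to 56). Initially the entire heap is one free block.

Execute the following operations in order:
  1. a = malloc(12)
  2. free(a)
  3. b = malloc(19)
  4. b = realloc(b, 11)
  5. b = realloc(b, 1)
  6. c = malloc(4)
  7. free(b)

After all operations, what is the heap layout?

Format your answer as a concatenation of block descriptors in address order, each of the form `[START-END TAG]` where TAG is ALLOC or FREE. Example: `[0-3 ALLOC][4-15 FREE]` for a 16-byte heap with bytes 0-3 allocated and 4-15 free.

Answer: [0-0 FREE][1-4 ALLOC][5-56 FREE]

Derivation:
Op 1: a = malloc(12) -> a = 0; heap: [0-11 ALLOC][12-56 FREE]
Op 2: free(a) -> (freed a); heap: [0-56 FREE]
Op 3: b = malloc(19) -> b = 0; heap: [0-18 ALLOC][19-56 FREE]
Op 4: b = realloc(b, 11) -> b = 0; heap: [0-10 ALLOC][11-56 FREE]
Op 5: b = realloc(b, 1) -> b = 0; heap: [0-0 ALLOC][1-56 FREE]
Op 6: c = malloc(4) -> c = 1; heap: [0-0 ALLOC][1-4 ALLOC][5-56 FREE]
Op 7: free(b) -> (freed b); heap: [0-0 FREE][1-4 ALLOC][5-56 FREE]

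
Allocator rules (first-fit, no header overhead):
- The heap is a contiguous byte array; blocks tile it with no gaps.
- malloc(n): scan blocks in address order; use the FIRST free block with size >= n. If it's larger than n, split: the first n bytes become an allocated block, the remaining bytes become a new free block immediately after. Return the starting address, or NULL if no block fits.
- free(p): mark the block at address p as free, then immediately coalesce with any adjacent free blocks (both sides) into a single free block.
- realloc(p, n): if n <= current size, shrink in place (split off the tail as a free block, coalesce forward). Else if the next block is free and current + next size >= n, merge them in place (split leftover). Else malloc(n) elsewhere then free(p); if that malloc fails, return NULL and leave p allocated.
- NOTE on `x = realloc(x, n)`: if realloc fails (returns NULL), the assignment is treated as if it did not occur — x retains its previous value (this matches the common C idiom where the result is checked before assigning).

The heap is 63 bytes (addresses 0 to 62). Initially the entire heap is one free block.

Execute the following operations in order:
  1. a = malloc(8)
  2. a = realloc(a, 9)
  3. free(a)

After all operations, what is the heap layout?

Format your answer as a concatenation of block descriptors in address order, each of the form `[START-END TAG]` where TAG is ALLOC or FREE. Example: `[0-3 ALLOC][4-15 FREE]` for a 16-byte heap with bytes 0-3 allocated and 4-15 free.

Op 1: a = malloc(8) -> a = 0; heap: [0-7 ALLOC][8-62 FREE]
Op 2: a = realloc(a, 9) -> a = 0; heap: [0-8 ALLOC][9-62 FREE]
Op 3: free(a) -> (freed a); heap: [0-62 FREE]

Answer: [0-62 FREE]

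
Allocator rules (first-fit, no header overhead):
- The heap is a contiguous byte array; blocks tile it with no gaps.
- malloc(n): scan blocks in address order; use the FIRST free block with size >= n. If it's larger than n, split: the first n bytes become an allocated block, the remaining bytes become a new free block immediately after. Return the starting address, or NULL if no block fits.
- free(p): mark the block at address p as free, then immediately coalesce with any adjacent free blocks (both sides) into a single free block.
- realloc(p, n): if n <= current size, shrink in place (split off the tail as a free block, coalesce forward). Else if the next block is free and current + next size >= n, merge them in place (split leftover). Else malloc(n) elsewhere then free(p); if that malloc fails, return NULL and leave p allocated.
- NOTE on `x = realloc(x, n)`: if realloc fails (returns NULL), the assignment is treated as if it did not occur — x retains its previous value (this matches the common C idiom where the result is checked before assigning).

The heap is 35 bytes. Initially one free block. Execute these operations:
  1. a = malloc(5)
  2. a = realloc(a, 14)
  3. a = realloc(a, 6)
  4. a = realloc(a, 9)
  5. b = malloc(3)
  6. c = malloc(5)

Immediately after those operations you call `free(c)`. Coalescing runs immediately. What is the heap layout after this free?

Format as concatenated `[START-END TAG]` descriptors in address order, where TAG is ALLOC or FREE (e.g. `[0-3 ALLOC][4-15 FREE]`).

Answer: [0-8 ALLOC][9-11 ALLOC][12-34 FREE]

Derivation:
Op 1: a = malloc(5) -> a = 0; heap: [0-4 ALLOC][5-34 FREE]
Op 2: a = realloc(a, 14) -> a = 0; heap: [0-13 ALLOC][14-34 FREE]
Op 3: a = realloc(a, 6) -> a = 0; heap: [0-5 ALLOC][6-34 FREE]
Op 4: a = realloc(a, 9) -> a = 0; heap: [0-8 ALLOC][9-34 FREE]
Op 5: b = malloc(3) -> b = 9; heap: [0-8 ALLOC][9-11 ALLOC][12-34 FREE]
Op 6: c = malloc(5) -> c = 12; heap: [0-8 ALLOC][9-11 ALLOC][12-16 ALLOC][17-34 FREE]
free(c): c = 12 -> block [12-16 ALLOC]; mark free, coalesce with adjacent free neighbors -> [0-8 ALLOC][9-11 ALLOC][12-34 FREE]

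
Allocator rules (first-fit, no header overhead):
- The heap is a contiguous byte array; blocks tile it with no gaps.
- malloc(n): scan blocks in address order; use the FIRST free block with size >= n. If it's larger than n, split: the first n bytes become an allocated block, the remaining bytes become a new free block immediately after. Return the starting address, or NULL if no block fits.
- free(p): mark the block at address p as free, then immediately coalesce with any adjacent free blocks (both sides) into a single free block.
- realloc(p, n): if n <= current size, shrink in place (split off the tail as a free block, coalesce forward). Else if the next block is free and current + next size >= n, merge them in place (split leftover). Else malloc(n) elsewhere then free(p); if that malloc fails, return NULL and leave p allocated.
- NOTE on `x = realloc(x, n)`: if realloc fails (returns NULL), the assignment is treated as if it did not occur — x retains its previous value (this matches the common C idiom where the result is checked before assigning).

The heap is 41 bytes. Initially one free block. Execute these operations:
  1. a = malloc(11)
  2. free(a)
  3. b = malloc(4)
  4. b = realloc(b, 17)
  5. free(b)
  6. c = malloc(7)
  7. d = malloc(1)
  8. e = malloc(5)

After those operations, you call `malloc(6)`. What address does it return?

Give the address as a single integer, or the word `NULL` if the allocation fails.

Answer: 13

Derivation:
Op 1: a = malloc(11) -> a = 0; heap: [0-10 ALLOC][11-40 FREE]
Op 2: free(a) -> (freed a); heap: [0-40 FREE]
Op 3: b = malloc(4) -> b = 0; heap: [0-3 ALLOC][4-40 FREE]
Op 4: b = realloc(b, 17) -> b = 0; heap: [0-16 ALLOC][17-40 FREE]
Op 5: free(b) -> (freed b); heap: [0-40 FREE]
Op 6: c = malloc(7) -> c = 0; heap: [0-6 ALLOC][7-40 FREE]
Op 7: d = malloc(1) -> d = 7; heap: [0-6 ALLOC][7-7 ALLOC][8-40 FREE]
Op 8: e = malloc(5) -> e = 8; heap: [0-6 ALLOC][7-7 ALLOC][8-12 ALLOC][13-40 FREE]
malloc(6): first-fit scan over [0-6 ALLOC][7-7 ALLOC][8-12 ALLOC][13-40 FREE] -> 13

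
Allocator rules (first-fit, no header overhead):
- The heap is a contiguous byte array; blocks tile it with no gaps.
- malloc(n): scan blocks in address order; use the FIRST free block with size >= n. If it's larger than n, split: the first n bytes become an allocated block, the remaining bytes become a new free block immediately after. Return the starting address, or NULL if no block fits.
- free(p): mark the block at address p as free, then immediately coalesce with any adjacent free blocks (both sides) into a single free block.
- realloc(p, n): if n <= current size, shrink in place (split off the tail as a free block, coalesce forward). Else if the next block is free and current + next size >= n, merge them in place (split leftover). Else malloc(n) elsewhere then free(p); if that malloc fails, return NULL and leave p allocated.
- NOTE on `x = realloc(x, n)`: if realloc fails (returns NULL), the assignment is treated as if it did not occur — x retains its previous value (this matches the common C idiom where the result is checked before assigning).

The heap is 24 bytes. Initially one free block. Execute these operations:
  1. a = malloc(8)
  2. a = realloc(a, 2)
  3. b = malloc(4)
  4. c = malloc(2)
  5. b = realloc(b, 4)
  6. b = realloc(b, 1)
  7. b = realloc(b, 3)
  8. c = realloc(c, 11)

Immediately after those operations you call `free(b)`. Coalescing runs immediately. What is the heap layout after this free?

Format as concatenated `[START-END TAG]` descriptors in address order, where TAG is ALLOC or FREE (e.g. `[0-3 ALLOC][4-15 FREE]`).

Op 1: a = malloc(8) -> a = 0; heap: [0-7 ALLOC][8-23 FREE]
Op 2: a = realloc(a, 2) -> a = 0; heap: [0-1 ALLOC][2-23 FREE]
Op 3: b = malloc(4) -> b = 2; heap: [0-1 ALLOC][2-5 ALLOC][6-23 FREE]
Op 4: c = malloc(2) -> c = 6; heap: [0-1 ALLOC][2-5 ALLOC][6-7 ALLOC][8-23 FREE]
Op 5: b = realloc(b, 4) -> b = 2; heap: [0-1 ALLOC][2-5 ALLOC][6-7 ALLOC][8-23 FREE]
Op 6: b = realloc(b, 1) -> b = 2; heap: [0-1 ALLOC][2-2 ALLOC][3-5 FREE][6-7 ALLOC][8-23 FREE]
Op 7: b = realloc(b, 3) -> b = 2; heap: [0-1 ALLOC][2-4 ALLOC][5-5 FREE][6-7 ALLOC][8-23 FREE]
Op 8: c = realloc(c, 11) -> c = 6; heap: [0-1 ALLOC][2-4 ALLOC][5-5 FREE][6-16 ALLOC][17-23 FREE]
free(b): b = 2 -> block [2-4 ALLOC]; mark free, coalesce with adjacent free neighbors -> [0-1 ALLOC][2-5 FREE][6-16 ALLOC][17-23 FREE]

Answer: [0-1 ALLOC][2-5 FREE][6-16 ALLOC][17-23 FREE]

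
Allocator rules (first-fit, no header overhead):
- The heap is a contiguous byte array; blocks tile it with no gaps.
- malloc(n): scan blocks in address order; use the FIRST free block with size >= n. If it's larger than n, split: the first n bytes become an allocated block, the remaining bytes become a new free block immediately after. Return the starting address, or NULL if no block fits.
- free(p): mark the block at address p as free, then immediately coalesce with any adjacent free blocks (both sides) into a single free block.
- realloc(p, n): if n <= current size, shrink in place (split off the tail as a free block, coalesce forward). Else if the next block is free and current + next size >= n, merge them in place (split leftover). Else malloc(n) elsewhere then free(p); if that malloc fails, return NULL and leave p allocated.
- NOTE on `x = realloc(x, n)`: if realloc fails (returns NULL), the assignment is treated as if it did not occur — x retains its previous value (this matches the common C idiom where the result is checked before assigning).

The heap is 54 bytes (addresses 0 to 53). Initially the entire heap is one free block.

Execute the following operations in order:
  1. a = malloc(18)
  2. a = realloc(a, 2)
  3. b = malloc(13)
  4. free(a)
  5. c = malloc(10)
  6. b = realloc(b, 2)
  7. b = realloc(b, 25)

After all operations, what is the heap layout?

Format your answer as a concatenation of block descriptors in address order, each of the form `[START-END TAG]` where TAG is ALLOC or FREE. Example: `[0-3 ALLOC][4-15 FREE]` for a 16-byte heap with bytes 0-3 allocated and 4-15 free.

Answer: [0-14 FREE][15-24 ALLOC][25-49 ALLOC][50-53 FREE]

Derivation:
Op 1: a = malloc(18) -> a = 0; heap: [0-17 ALLOC][18-53 FREE]
Op 2: a = realloc(a, 2) -> a = 0; heap: [0-1 ALLOC][2-53 FREE]
Op 3: b = malloc(13) -> b = 2; heap: [0-1 ALLOC][2-14 ALLOC][15-53 FREE]
Op 4: free(a) -> (freed a); heap: [0-1 FREE][2-14 ALLOC][15-53 FREE]
Op 5: c = malloc(10) -> c = 15; heap: [0-1 FREE][2-14 ALLOC][15-24 ALLOC][25-53 FREE]
Op 6: b = realloc(b, 2) -> b = 2; heap: [0-1 FREE][2-3 ALLOC][4-14 FREE][15-24 ALLOC][25-53 FREE]
Op 7: b = realloc(b, 25) -> b = 25; heap: [0-14 FREE][15-24 ALLOC][25-49 ALLOC][50-53 FREE]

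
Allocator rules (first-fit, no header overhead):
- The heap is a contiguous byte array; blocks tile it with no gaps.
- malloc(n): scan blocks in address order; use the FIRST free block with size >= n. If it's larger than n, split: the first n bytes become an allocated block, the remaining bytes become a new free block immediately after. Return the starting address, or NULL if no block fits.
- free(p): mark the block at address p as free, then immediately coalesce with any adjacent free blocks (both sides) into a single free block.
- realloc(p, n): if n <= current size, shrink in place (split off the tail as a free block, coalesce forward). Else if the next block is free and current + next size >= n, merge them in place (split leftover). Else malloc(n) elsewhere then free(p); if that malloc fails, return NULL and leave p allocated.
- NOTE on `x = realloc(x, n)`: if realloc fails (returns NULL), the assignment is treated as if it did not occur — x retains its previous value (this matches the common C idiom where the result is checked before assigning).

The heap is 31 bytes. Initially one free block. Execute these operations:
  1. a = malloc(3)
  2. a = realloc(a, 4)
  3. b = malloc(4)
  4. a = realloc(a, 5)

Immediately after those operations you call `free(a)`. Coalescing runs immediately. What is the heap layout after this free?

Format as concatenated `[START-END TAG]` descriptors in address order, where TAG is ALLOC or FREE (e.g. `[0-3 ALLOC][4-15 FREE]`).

Answer: [0-3 FREE][4-7 ALLOC][8-30 FREE]

Derivation:
Op 1: a = malloc(3) -> a = 0; heap: [0-2 ALLOC][3-30 FREE]
Op 2: a = realloc(a, 4) -> a = 0; heap: [0-3 ALLOC][4-30 FREE]
Op 3: b = malloc(4) -> b = 4; heap: [0-3 ALLOC][4-7 ALLOC][8-30 FREE]
Op 4: a = realloc(a, 5) -> a = 8; heap: [0-3 FREE][4-7 ALLOC][8-12 ALLOC][13-30 FREE]
free(a): a = 8 -> block [8-12 ALLOC]; mark free, coalesce with adjacent free neighbors -> [0-3 FREE][4-7 ALLOC][8-30 FREE]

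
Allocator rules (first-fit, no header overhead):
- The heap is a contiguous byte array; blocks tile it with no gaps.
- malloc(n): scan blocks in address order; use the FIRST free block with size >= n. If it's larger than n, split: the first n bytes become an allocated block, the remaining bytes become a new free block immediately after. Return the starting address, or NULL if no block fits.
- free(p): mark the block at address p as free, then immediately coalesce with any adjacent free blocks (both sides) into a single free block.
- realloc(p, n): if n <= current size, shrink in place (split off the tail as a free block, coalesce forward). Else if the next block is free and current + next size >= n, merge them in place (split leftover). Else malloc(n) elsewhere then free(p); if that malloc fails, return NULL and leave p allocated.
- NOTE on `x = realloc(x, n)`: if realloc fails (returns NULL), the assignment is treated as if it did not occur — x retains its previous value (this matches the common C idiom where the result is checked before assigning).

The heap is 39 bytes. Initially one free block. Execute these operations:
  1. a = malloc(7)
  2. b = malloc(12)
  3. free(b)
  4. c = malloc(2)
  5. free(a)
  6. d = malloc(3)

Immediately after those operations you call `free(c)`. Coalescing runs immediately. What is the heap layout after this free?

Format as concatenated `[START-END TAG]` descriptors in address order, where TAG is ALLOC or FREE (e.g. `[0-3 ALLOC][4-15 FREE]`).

Op 1: a = malloc(7) -> a = 0; heap: [0-6 ALLOC][7-38 FREE]
Op 2: b = malloc(12) -> b = 7; heap: [0-6 ALLOC][7-18 ALLOC][19-38 FREE]
Op 3: free(b) -> (freed b); heap: [0-6 ALLOC][7-38 FREE]
Op 4: c = malloc(2) -> c = 7; heap: [0-6 ALLOC][7-8 ALLOC][9-38 FREE]
Op 5: free(a) -> (freed a); heap: [0-6 FREE][7-8 ALLOC][9-38 FREE]
Op 6: d = malloc(3) -> d = 0; heap: [0-2 ALLOC][3-6 FREE][7-8 ALLOC][9-38 FREE]
free(c): c = 7 -> block [7-8 ALLOC]; mark free, coalesce with adjacent free neighbors -> [0-2 ALLOC][3-38 FREE]

Answer: [0-2 ALLOC][3-38 FREE]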